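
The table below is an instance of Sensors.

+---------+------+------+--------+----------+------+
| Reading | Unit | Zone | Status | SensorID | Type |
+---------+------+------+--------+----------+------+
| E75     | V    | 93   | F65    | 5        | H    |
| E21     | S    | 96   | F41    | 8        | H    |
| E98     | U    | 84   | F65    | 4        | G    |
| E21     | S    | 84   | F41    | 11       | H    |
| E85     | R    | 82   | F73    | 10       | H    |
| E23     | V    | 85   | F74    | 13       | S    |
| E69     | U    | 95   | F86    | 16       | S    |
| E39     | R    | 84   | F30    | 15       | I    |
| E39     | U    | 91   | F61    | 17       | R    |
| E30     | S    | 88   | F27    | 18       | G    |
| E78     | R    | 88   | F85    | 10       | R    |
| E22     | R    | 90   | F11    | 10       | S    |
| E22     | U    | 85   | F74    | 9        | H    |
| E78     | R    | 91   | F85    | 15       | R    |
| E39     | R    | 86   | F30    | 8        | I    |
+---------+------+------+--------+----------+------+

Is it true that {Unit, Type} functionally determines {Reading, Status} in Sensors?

Yes

(Unit=V, Type=H): 1 row → {Reading,Status} = (E75, F65) ✓
(Unit=S, Type=H): 2 rows → {Reading,Status} = (E21, F41), (E21, F41) ✓
(Unit=U, Type=G): 1 row → {Reading,Status} = (E98, F65) ✓
(Unit=R, Type=H): 1 row → {Reading,Status} = (E85, F73) ✓
(Unit=V, Type=S): 1 row → {Reading,Status} = (E23, F74) ✓
(Unit=U, Type=S): 1 row → {Reading,Status} = (E69, F86) ✓
(Unit=R, Type=I): 2 rows → {Reading,Status} = (E39, F30), (E39, F30) ✓
(Unit=U, Type=R): 1 row → {Reading,Status} = (E39, F61) ✓
(Unit=S, Type=G): 1 row → {Reading,Status} = (E30, F27) ✓
(Unit=R, Type=R): 2 rows → {Reading,Status} = (E78, F85), (E78, F85) ✓
(Unit=R, Type=S): 1 row → {Reading,Status} = (E22, F11) ✓
(Unit=U, Type=H): 1 row → {Reading,Status} = (E22, F74) ✓
Every {Unit, Type} value is associated with a single {Reading, Status} value, so {Unit, Type} → {Reading, Status} holds.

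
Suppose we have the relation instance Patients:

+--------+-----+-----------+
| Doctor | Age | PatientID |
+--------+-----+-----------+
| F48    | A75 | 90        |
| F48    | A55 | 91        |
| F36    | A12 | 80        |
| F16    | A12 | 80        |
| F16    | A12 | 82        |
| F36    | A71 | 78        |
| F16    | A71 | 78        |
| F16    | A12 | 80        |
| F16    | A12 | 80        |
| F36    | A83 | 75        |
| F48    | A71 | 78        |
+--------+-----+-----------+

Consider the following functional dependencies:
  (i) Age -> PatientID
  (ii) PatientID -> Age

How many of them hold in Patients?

1

(i) Age -> PatientID: Age=A12: 5 rows → PatientID takes values {80, 82} — violation — fails.
(ii) PatientID -> Age: every LHS value maps to a single RHS value — holds.
1 of the 2 dependencies holds.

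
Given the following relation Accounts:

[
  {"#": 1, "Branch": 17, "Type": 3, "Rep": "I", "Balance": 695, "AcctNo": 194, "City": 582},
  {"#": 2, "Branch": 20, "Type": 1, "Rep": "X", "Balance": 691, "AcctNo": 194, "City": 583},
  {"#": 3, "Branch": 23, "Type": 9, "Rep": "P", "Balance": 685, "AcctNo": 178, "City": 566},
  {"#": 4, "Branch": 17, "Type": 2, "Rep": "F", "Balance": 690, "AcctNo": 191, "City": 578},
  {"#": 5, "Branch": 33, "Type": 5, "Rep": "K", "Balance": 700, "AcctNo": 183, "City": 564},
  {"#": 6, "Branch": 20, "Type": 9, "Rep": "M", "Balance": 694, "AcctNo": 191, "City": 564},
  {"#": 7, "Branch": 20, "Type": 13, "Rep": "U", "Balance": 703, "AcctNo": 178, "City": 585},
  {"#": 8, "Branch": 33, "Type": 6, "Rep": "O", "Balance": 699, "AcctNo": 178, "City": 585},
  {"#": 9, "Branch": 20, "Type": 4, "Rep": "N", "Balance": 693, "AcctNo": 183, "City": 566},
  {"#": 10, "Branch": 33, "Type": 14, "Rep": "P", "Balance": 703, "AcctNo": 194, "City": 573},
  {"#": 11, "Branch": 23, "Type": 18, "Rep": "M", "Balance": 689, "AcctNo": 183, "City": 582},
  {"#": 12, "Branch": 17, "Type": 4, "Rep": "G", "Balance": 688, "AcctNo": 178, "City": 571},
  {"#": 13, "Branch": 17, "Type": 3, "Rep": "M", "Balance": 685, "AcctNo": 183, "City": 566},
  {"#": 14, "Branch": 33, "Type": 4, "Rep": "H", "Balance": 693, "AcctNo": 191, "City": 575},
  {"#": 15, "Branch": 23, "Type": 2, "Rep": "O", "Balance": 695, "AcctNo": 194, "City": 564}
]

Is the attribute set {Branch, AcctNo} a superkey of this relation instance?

All 15 rows have distinct {Branch, AcctNo} values, so {Branch, AcctNo} → (all attributes) holds and {Branch, AcctNo} is a superkey.

Yes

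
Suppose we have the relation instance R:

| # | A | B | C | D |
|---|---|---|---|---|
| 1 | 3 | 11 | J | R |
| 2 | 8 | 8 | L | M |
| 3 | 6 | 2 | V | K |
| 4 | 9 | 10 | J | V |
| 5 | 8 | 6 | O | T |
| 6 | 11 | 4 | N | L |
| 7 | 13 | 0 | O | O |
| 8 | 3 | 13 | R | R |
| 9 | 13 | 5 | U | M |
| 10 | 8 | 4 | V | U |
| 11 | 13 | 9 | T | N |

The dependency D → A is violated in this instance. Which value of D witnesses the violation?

D=R: rows 1, 8 → A = 3, 3 ✓
D=M: rows 2, 9 → A takes values {8, 13} — violation
D=K: row 3 → A = 6 ✓
D=V: row 4 → A = 9 ✓
D=T: row 5 → A = 8 ✓
D=L: row 6 → A = 11 ✓
D=O: row 7 → A = 13 ✓
D=U: row 10 → A = 8 ✓
D=N: row 11 → A = 13 ✓
The only D value with inconsistent A is D=M.

M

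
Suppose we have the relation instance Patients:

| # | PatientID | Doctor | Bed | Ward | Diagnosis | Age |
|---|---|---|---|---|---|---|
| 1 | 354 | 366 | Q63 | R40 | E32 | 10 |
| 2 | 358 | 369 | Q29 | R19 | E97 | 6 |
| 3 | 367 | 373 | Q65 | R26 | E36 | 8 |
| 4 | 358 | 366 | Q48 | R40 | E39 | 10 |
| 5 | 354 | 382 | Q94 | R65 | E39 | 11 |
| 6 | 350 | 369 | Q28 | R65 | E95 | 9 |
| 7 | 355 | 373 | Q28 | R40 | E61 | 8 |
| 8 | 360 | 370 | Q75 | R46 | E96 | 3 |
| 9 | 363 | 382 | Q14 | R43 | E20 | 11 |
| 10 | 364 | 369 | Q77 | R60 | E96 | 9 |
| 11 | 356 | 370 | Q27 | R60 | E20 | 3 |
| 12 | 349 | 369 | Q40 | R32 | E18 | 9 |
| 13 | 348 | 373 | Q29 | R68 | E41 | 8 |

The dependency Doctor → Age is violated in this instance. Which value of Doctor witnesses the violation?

369

Doctor=366: rows 1, 4 → Age = 10, 10 ✓
Doctor=369: rows 2, 6, 10, 12 → Age takes values {6, 9} — violation
Doctor=373: rows 3, 7, 13 → Age = 8, 8, 8 ✓
Doctor=382: rows 5, 9 → Age = 11, 11 ✓
Doctor=370: rows 8, 11 → Age = 3, 3 ✓
The only Doctor value with inconsistent Age is Doctor=369.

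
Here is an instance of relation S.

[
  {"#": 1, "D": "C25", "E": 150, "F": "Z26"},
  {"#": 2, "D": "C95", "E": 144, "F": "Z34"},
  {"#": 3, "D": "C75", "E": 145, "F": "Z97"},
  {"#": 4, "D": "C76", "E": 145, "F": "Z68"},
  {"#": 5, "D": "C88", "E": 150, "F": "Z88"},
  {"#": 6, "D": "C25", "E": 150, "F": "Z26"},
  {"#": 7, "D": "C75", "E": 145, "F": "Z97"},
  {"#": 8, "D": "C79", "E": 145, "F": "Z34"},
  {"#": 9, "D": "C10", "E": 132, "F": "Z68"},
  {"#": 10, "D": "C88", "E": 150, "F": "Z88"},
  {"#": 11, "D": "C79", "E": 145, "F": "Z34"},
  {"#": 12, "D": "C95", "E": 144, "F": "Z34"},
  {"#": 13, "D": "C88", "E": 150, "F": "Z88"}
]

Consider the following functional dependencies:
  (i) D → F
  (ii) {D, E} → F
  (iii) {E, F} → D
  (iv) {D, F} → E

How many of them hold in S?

4

(i) D → F: every LHS value maps to a single RHS value — holds.
(ii) {D, E} → F: every LHS value maps to a single RHS value — holds.
(iii) {E, F} → D: every LHS value maps to a single RHS value — holds.
(iv) {D, F} → E: every LHS value maps to a single RHS value — holds.
4 of the 4 dependencies hold.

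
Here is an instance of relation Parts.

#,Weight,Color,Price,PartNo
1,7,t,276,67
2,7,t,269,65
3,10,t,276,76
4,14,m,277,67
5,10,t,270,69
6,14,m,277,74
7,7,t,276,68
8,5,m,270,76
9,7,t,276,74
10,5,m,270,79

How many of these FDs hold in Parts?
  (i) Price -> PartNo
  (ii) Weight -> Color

1

(i) Price -> PartNo: Price=276: rows 1, 3, 7, 9 → PartNo takes values {67, 76, 68, 74} — violation; Price=277: rows 4, 6 → PartNo takes values {67, 74} — violation; Price=270: rows 5, 8, 10 → PartNo takes values {69, 76, 79} — violation — fails.
(ii) Weight -> Color: every LHS value maps to a single RHS value — holds.
1 of the 2 dependencies holds.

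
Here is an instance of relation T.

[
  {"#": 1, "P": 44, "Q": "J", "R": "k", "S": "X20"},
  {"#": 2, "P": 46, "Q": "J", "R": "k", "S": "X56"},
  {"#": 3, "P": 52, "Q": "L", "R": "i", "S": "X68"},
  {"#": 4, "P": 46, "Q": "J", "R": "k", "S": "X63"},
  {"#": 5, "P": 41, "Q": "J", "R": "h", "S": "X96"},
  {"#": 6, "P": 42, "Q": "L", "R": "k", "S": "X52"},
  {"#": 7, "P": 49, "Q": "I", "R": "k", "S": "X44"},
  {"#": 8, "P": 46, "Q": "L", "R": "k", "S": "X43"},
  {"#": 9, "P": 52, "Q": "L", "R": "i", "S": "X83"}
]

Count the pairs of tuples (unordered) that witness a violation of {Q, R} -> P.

(Q=J, R=k): violating pairs (1,2), (1,4) — 2 pairs.
(Q=L, R=i): all 2 rows agree on P — 0 pairs.
(Q=L, R=k): violating pairs (6,8) — 1 pair.

3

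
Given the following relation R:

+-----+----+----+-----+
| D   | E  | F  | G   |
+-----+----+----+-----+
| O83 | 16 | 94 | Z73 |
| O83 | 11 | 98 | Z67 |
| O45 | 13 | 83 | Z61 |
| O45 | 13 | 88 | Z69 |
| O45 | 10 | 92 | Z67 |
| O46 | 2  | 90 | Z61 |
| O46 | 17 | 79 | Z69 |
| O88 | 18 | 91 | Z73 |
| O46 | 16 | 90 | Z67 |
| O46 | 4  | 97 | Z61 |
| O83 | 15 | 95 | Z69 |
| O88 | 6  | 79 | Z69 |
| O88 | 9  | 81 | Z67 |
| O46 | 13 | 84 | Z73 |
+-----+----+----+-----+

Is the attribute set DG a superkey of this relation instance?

Two distinct rows share (D=O46, G=Z61), so DG does not determine every attribute — not a superkey.

No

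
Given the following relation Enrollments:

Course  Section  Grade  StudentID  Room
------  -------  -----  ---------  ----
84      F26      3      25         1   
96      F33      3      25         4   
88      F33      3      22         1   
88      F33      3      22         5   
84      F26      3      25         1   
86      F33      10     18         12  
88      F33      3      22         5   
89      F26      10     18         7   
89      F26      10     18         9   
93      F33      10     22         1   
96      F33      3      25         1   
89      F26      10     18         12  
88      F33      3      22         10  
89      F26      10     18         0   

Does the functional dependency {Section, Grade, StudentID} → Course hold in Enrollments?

Yes

(Section=F26, Grade=3, StudentID=25): 2 rows → Course = 84, 84 ✓
(Section=F33, Grade=3, StudentID=25): 2 rows → Course = 96, 96 ✓
(Section=F33, Grade=3, StudentID=22): 4 rows → Course = 88, 88, 88, 88 ✓
(Section=F33, Grade=10, StudentID=18): 1 row → Course = 86 ✓
(Section=F26, Grade=10, StudentID=18): 4 rows → Course = 89, 89, 89, 89 ✓
(Section=F33, Grade=10, StudentID=22): 1 row → Course = 93 ✓
Every {Section, Grade, StudentID} value is associated with a single Course value, so {Section, Grade, StudentID} → Course holds.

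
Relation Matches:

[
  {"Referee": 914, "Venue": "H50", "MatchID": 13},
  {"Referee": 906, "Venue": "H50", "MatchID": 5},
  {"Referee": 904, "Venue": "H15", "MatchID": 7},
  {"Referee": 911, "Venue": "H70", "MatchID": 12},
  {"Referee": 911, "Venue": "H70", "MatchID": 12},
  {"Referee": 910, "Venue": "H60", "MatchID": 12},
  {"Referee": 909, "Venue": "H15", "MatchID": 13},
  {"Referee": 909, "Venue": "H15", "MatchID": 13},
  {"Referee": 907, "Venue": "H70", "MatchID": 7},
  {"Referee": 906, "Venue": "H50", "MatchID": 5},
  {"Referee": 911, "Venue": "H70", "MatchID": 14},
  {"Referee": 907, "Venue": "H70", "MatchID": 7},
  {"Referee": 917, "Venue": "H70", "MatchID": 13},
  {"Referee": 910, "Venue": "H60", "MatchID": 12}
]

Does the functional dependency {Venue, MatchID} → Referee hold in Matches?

Yes

(Venue=H50, MatchID=13): 1 row → Referee = 914 ✓
(Venue=H50, MatchID=5): 2 rows → Referee = 906, 906 ✓
(Venue=H15, MatchID=7): 1 row → Referee = 904 ✓
(Venue=H70, MatchID=12): 2 rows → Referee = 911, 911 ✓
(Venue=H60, MatchID=12): 2 rows → Referee = 910, 910 ✓
(Venue=H15, MatchID=13): 2 rows → Referee = 909, 909 ✓
(Venue=H70, MatchID=7): 2 rows → Referee = 907, 907 ✓
(Venue=H70, MatchID=14): 1 row → Referee = 911 ✓
(Venue=H70, MatchID=13): 1 row → Referee = 917 ✓
Every {Venue, MatchID} value is associated with a single Referee value, so {Venue, MatchID} → Referee holds.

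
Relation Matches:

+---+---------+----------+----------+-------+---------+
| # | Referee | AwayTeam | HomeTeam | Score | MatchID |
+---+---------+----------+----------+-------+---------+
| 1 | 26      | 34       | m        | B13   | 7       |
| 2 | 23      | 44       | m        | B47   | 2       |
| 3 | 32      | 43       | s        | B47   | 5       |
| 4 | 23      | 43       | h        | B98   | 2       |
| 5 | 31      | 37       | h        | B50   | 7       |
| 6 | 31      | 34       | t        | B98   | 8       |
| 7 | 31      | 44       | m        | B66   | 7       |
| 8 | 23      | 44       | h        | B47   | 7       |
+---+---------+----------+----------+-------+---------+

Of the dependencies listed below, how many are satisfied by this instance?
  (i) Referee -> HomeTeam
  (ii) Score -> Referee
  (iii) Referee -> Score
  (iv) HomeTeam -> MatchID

0

(i) Referee -> HomeTeam: Referee=23: rows 2, 4, 8 → HomeTeam takes values {m, h} — violation; Referee=31: rows 5, 6, 7 → HomeTeam takes values {h, t, m} — violation — fails.
(ii) Score -> Referee: Score=B47: rows 2, 3, 8 → Referee takes values {23, 32} — violation; Score=B98: rows 4, 6 → Referee takes values {23, 31} — violation — fails.
(iii) Referee -> Score: Referee=23: rows 2, 4, 8 → Score takes values {B47, B98} — violation; Referee=31: rows 5, 6, 7 → Score takes values {B50, B98, B66} — violation — fails.
(iv) HomeTeam -> MatchID: HomeTeam=m: rows 1, 2, 7 → MatchID takes values {7, 2} — violation; HomeTeam=h: rows 4, 5, 8 → MatchID takes values {2, 7} — violation — fails.
None of the 4 dependencies hold.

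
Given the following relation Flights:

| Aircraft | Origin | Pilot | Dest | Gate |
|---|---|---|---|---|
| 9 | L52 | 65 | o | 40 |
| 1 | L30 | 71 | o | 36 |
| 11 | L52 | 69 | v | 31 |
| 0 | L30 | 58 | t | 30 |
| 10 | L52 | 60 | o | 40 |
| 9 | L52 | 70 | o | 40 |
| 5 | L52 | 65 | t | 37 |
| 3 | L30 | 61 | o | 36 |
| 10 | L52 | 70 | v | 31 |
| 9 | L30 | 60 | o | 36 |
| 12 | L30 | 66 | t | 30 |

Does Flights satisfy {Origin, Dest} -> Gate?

(Origin=L52, Dest=o): 3 rows → Gate = 40, 40, 40 ✓
(Origin=L30, Dest=o): 3 rows → Gate = 36, 36, 36 ✓
(Origin=L52, Dest=v): 2 rows → Gate = 31, 31 ✓
(Origin=L30, Dest=t): 2 rows → Gate = 30, 30 ✓
(Origin=L52, Dest=t): 1 row → Gate = 37 ✓
Every {Origin, Dest} value is associated with a single Gate value, so {Origin, Dest} -> Gate holds.

Yes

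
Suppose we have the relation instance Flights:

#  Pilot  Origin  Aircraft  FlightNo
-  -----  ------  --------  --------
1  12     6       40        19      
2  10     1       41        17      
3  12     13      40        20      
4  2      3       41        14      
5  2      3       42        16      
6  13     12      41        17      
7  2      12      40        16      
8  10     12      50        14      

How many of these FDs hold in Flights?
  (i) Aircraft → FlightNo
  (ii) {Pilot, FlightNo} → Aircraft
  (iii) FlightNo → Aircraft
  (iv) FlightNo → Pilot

0

(i) Aircraft → FlightNo: Aircraft=40: rows 1, 3, 7 → FlightNo takes values {19, 20, 16} — violation; Aircraft=41: rows 2, 4, 6 → FlightNo takes values {17, 14} — violation — fails.
(ii) {Pilot, FlightNo} → Aircraft: (Pilot=2, FlightNo=16): rows 5, 7 → Aircraft takes values {42, 40} — violation — fails.
(iii) FlightNo → Aircraft: FlightNo=14: rows 4, 8 → Aircraft takes values {41, 50} — violation; FlightNo=16: rows 5, 7 → Aircraft takes values {42, 40} — violation — fails.
(iv) FlightNo → Pilot: FlightNo=17: rows 2, 6 → Pilot takes values {10, 13} — violation; FlightNo=14: rows 4, 8 → Pilot takes values {2, 10} — violation — fails.
None of the 4 dependencies hold.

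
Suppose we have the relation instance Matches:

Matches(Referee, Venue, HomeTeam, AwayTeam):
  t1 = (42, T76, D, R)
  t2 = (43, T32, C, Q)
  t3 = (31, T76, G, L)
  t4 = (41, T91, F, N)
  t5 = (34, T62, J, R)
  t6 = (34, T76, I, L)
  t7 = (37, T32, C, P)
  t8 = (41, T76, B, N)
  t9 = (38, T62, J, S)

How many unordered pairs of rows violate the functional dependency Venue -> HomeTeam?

Venue=T76: violating pairs (1,3), (1,6), (1,8), (3,6), (3,8), (6,8) — 6 pairs.
Venue=T32: all 2 rows agree on HomeTeam — 0 pairs.
Venue=T62: all 2 rows agree on HomeTeam — 0 pairs.

6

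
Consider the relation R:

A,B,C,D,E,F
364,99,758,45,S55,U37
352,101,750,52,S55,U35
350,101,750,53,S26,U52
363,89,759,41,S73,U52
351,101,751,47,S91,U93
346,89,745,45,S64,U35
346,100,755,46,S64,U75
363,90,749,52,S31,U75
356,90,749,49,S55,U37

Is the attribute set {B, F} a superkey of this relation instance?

Yes

All 9 rows have distinct {B, F} values, so {B, F} → (all attributes) holds and {B, F} is a superkey.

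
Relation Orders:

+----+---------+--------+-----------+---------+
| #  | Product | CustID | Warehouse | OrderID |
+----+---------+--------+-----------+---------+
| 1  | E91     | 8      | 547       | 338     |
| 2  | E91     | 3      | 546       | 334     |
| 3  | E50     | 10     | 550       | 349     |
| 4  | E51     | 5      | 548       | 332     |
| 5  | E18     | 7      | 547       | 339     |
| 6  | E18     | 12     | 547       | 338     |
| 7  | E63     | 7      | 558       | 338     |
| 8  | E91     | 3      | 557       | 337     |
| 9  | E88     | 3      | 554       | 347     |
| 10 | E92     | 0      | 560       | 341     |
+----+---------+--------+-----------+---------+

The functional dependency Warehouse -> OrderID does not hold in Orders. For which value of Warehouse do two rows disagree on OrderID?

Warehouse=547: rows 1, 5, 6 → OrderID takes values {338, 339} — violation
Warehouse=546: row 2 → OrderID = 334 ✓
Warehouse=550: row 3 → OrderID = 349 ✓
Warehouse=548: row 4 → OrderID = 332 ✓
Warehouse=558: row 7 → OrderID = 338 ✓
Warehouse=557: row 8 → OrderID = 337 ✓
Warehouse=554: row 9 → OrderID = 347 ✓
Warehouse=560: row 10 → OrderID = 341 ✓
The only Warehouse value with inconsistent OrderID is Warehouse=547.

547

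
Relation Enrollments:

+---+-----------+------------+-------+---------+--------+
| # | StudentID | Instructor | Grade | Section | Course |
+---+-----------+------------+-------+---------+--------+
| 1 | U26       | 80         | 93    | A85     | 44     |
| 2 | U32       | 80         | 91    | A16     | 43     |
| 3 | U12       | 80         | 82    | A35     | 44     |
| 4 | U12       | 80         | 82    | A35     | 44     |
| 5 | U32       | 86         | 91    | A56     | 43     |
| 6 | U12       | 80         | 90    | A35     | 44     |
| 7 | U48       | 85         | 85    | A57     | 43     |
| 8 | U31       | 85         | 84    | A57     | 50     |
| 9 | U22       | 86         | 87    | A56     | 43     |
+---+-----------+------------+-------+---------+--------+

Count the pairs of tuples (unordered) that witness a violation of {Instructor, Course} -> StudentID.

4

(Instructor=80, Course=44): violating pairs (1,3), (1,4), (1,6) — 3 pairs.
(Instructor=86, Course=43): violating pairs (5,9) — 1 pair.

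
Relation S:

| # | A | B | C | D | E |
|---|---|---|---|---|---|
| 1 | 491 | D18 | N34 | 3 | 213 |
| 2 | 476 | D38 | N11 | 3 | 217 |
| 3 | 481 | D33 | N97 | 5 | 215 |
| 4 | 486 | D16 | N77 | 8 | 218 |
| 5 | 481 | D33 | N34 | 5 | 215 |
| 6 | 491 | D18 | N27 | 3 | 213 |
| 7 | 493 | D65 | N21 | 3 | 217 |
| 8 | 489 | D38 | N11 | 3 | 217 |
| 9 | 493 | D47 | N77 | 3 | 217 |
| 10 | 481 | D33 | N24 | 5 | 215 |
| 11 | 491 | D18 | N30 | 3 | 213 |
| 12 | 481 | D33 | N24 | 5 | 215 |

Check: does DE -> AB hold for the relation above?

No

(D=3, E=213): rows 1, 6, 11 → {A,B} = (491, D18), (491, D18), (491, D18) ✓
(D=3, E=217): rows 2, 7, 8, 9 → {A,B} takes values {(476, D38), (493, D65), (489, D38), (493, D47)} — violation
(D=5, E=215): rows 3, 5, 10, 12 → {A,B} = (481, D33), (481, D33), (481, D33), (481, D33) ✓
(D=8, E=218): row 4 → {A,B} = (486, D16) ✓
Two rows agree on DE but differ on AB, so DE -> AB does not hold.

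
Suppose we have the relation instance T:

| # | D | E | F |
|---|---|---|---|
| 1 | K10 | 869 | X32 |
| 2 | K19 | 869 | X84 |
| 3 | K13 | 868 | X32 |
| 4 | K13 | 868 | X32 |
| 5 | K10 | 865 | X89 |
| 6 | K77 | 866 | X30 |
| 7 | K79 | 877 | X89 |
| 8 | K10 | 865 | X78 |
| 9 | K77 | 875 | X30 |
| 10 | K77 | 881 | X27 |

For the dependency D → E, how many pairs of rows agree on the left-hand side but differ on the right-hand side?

D=K10: violating pairs (1,5), (1,8) — 2 pairs.
D=K13: all 2 rows agree on E — 0 pairs.
D=K77: violating pairs (6,9), (6,10), (9,10) — 3 pairs.

5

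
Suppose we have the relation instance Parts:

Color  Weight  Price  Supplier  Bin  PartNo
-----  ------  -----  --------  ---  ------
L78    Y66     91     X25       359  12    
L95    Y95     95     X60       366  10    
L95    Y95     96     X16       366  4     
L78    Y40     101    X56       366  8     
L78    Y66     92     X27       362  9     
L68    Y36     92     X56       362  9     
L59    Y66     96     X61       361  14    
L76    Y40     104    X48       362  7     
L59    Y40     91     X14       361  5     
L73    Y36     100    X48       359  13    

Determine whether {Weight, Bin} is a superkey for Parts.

No

Two distinct rows share (Weight=Y95, Bin=366), so {Weight, Bin} does not determine every attribute — not a superkey.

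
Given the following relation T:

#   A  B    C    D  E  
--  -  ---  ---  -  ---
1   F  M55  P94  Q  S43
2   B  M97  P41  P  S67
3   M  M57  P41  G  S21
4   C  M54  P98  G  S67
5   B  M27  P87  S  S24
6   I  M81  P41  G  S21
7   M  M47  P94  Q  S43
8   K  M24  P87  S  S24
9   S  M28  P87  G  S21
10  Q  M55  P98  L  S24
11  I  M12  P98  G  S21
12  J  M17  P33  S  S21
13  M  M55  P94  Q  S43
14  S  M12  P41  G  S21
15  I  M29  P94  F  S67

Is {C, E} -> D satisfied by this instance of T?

(C=P94, E=S43): rows 1, 7, 13 → D = Q, Q, Q ✓
(C=P41, E=S67): row 2 → D = P ✓
(C=P41, E=S21): rows 3, 6, 14 → D = G, G, G ✓
(C=P98, E=S67): row 4 → D = G ✓
(C=P87, E=S24): rows 5, 8 → D = S, S ✓
(C=P87, E=S21): row 9 → D = G ✓
(C=P98, E=S24): row 10 → D = L ✓
(C=P98, E=S21): row 11 → D = G ✓
(C=P33, E=S21): row 12 → D = S ✓
(C=P94, E=S67): row 15 → D = F ✓
Every {C, E} value is associated with a single D value, so {C, E} -> D holds.

Yes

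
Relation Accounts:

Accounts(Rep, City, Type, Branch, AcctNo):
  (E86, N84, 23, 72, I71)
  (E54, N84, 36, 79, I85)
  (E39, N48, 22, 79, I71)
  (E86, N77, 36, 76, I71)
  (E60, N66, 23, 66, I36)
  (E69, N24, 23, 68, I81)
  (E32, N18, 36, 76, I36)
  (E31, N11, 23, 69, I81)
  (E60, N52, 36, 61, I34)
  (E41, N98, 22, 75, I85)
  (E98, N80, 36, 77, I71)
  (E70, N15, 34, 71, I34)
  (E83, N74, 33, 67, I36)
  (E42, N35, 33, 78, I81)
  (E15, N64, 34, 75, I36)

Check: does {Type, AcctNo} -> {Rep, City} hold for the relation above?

No

(Type=23, AcctNo=I71): 1 row → {Rep,City} = (E86, N84) ✓
(Type=36, AcctNo=I85): 1 row → {Rep,City} = (E54, N84) ✓
(Type=22, AcctNo=I71): 1 row → {Rep,City} = (E39, N48) ✓
(Type=36, AcctNo=I71): 2 rows → {Rep,City} takes values {(E86, N77), (E98, N80)} — violation
(Type=23, AcctNo=I36): 1 row → {Rep,City} = (E60, N66) ✓
(Type=23, AcctNo=I81): 2 rows → {Rep,City} takes values {(E69, N24), (E31, N11)} — violation
(Type=36, AcctNo=I36): 1 row → {Rep,City} = (E32, N18) ✓
(Type=36, AcctNo=I34): 1 row → {Rep,City} = (E60, N52) ✓
(Type=22, AcctNo=I85): 1 row → {Rep,City} = (E41, N98) ✓
(Type=34, AcctNo=I34): 1 row → {Rep,City} = (E70, N15) ✓
(Type=33, AcctNo=I36): 1 row → {Rep,City} = (E83, N74) ✓
(Type=33, AcctNo=I81): 1 row → {Rep,City} = (E42, N35) ✓
(Type=34, AcctNo=I36): 1 row → {Rep,City} = (E15, N64) ✓
Two rows agree on {Type, AcctNo} but differ on {Rep, City}, so {Type, AcctNo} -> {Rep, City} does not hold.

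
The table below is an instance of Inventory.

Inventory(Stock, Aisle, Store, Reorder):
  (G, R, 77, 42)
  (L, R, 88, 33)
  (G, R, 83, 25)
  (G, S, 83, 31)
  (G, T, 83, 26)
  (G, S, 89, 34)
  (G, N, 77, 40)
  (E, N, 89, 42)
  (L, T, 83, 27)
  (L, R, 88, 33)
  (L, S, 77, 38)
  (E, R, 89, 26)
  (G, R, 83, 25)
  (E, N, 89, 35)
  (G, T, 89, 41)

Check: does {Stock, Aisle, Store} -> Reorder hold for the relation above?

(Stock=G, Aisle=R, Store=77): 1 row → Reorder = 42 ✓
(Stock=L, Aisle=R, Store=88): 2 rows → Reorder = 33, 33 ✓
(Stock=G, Aisle=R, Store=83): 2 rows → Reorder = 25, 25 ✓
(Stock=G, Aisle=S, Store=83): 1 row → Reorder = 31 ✓
(Stock=G, Aisle=T, Store=83): 1 row → Reorder = 26 ✓
(Stock=G, Aisle=S, Store=89): 1 row → Reorder = 34 ✓
(Stock=G, Aisle=N, Store=77): 1 row → Reorder = 40 ✓
(Stock=E, Aisle=N, Store=89): 2 rows → Reorder takes values {42, 35} — violation
(Stock=L, Aisle=T, Store=83): 1 row → Reorder = 27 ✓
(Stock=L, Aisle=S, Store=77): 1 row → Reorder = 38 ✓
(Stock=E, Aisle=R, Store=89): 1 row → Reorder = 26 ✓
(Stock=G, Aisle=T, Store=89): 1 row → Reorder = 41 ✓
Two rows agree on {Stock, Aisle, Store} but differ on Reorder, so {Stock, Aisle, Store} -> Reorder does not hold.

No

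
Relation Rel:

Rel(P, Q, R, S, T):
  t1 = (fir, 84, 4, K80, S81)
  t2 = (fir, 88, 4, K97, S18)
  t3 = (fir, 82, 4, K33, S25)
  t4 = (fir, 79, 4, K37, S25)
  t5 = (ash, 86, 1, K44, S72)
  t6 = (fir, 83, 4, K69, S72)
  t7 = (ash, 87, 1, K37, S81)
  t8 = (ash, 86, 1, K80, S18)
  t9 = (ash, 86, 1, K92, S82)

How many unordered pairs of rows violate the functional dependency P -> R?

P=fir: all 5 rows agree on R — 0 pairs.
P=ash: all 4 rows agree on R — 0 pairs.

0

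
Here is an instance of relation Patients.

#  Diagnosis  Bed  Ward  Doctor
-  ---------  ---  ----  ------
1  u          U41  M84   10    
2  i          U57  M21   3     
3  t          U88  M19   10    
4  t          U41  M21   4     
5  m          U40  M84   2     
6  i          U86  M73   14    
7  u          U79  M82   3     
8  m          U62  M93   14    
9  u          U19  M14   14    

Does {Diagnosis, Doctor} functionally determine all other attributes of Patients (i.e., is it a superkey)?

All 9 rows have distinct {Diagnosis, Doctor} values, so {Diagnosis, Doctor} → (all attributes) holds and {Diagnosis, Doctor} is a superkey.

Yes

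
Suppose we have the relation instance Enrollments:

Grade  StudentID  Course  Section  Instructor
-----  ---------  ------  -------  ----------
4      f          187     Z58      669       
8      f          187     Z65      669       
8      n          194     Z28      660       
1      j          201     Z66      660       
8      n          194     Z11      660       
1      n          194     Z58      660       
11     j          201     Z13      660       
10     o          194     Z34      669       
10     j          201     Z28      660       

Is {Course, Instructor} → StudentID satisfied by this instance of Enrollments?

Yes

(Course=187, Instructor=669): 2 rows → StudentID = f, f ✓
(Course=194, Instructor=660): 3 rows → StudentID = n, n, n ✓
(Course=201, Instructor=660): 3 rows → StudentID = j, j, j ✓
(Course=194, Instructor=669): 1 row → StudentID = o ✓
Every {Course, Instructor} value is associated with a single StudentID value, so {Course, Instructor} → StudentID holds.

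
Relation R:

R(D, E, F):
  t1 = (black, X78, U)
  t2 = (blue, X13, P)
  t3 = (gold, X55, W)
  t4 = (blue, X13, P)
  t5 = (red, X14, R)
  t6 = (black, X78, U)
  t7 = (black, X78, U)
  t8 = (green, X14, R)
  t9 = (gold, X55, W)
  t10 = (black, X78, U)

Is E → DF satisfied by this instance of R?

No

E=X78: rows 1, 6, 7, 10 → {D,F} = (black, U), (black, U), (black, U), (black, U) ✓
E=X13: rows 2, 4 → {D,F} = (blue, P), (blue, P) ✓
E=X55: rows 3, 9 → {D,F} = (gold, W), (gold, W) ✓
E=X14: rows 5, 8 → {D,F} takes values {(red, R), (green, R)} — violation
Two rows agree on E but differ on DF, so E → DF does not hold.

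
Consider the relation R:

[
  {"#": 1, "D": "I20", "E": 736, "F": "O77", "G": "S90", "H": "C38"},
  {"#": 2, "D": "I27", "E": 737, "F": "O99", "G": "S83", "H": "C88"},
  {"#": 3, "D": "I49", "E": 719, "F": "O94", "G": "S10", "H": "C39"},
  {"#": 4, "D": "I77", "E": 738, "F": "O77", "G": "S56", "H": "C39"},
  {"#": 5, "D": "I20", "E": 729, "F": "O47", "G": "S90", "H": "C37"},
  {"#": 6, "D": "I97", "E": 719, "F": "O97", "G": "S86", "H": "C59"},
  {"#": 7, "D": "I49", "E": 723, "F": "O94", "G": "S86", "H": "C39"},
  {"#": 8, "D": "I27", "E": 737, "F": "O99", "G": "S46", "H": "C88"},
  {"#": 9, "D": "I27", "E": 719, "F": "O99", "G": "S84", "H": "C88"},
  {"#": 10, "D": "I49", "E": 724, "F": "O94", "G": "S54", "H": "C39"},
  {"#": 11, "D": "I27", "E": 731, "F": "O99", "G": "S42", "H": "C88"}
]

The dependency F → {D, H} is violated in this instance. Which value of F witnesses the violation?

O77

F=O77: rows 1, 4 → {D,H} takes values {(I20, C38), (I77, C39)} — violation
F=O99: rows 2, 8, 9, 11 → {D,H} = (I27, C88), (I27, C88), (I27, C88), (I27, C88) ✓
F=O94: rows 3, 7, 10 → {D,H} = (I49, C39), (I49, C39), (I49, C39) ✓
F=O47: row 5 → {D,H} = (I20, C37) ✓
F=O97: row 6 → {D,H} = (I97, C59) ✓
The only F value with inconsistent RHS is F=O77.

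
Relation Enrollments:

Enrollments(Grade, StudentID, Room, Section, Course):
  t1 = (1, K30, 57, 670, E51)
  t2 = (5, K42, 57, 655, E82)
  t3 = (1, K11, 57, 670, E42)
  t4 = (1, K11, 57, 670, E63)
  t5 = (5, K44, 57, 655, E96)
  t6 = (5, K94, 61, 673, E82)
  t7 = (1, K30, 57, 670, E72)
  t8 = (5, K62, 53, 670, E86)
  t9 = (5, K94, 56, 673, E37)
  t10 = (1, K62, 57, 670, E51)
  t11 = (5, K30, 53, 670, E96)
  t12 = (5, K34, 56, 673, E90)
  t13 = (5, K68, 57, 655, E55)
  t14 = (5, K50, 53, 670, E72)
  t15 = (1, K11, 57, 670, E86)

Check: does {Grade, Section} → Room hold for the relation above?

No

(Grade=1, Section=670): rows 1, 3, 4, 7, 10, 15 → Room = 57, 57, 57, 57, 57, 57 ✓
(Grade=5, Section=655): rows 2, 5, 13 → Room = 57, 57, 57 ✓
(Grade=5, Section=673): rows 6, 9, 12 → Room takes values {61, 56} — violation
(Grade=5, Section=670): rows 8, 11, 14 → Room = 53, 53, 53 ✓
Two rows agree on {Grade, Section} but differ on Room, so {Grade, Section} → Room does not hold.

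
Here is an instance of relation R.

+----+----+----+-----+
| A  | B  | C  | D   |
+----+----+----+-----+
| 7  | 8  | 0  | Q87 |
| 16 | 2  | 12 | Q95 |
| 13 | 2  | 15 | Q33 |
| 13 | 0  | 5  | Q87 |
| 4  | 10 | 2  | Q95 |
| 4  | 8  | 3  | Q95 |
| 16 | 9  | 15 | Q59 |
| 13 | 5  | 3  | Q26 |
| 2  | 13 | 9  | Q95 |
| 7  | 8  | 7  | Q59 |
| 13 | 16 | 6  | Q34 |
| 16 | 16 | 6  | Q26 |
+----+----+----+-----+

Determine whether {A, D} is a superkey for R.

No

Two distinct rows share (A=4, D=Q95), so {A, D} does not determine every attribute — not a superkey.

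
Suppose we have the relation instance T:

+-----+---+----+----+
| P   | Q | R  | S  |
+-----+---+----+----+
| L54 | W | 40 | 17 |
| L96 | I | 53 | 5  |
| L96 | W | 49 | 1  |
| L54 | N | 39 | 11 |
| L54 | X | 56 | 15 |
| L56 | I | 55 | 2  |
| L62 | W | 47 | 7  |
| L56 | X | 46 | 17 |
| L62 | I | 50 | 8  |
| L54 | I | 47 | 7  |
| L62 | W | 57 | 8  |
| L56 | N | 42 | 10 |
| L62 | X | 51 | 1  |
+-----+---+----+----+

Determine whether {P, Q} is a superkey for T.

No

Two distinct rows share (P=L62, Q=W), so {P, Q} does not determine every attribute — not a superkey.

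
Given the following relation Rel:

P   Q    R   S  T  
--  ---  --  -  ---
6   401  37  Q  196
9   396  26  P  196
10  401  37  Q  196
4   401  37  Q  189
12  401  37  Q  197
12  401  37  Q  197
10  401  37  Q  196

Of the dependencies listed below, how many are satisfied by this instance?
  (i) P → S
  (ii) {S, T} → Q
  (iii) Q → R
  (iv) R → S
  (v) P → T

5

(i) P → S: every LHS value maps to a single RHS value — holds.
(ii) {S, T} → Q: every LHS value maps to a single RHS value — holds.
(iii) Q → R: every LHS value maps to a single RHS value — holds.
(iv) R → S: every LHS value maps to a single RHS value — holds.
(v) P → T: every LHS value maps to a single RHS value — holds.
5 of the 5 dependencies hold.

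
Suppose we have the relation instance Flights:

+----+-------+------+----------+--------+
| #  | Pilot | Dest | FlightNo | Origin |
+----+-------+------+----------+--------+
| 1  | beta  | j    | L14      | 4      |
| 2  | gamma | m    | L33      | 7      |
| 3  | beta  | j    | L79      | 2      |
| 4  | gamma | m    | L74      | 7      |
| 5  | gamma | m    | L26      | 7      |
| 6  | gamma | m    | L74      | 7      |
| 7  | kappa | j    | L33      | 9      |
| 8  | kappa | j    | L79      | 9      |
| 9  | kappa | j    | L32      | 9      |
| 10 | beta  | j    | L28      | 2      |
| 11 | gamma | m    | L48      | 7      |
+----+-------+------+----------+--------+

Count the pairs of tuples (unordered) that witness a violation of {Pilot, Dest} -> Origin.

(Pilot=beta, Dest=j): violating pairs (1,3), (1,10) — 2 pairs.
(Pilot=gamma, Dest=m): all 5 rows agree on Origin — 0 pairs.
(Pilot=kappa, Dest=j): all 3 rows agree on Origin — 0 pairs.

2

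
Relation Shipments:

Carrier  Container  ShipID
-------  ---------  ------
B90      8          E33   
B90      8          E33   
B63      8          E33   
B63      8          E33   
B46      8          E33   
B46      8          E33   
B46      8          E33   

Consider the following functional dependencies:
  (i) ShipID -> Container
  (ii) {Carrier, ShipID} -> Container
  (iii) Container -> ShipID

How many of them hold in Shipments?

3

(i) ShipID -> Container: every LHS value maps to a single RHS value — holds.
(ii) {Carrier, ShipID} -> Container: every LHS value maps to a single RHS value — holds.
(iii) Container -> ShipID: every LHS value maps to a single RHS value — holds.
3 of the 3 dependencies hold.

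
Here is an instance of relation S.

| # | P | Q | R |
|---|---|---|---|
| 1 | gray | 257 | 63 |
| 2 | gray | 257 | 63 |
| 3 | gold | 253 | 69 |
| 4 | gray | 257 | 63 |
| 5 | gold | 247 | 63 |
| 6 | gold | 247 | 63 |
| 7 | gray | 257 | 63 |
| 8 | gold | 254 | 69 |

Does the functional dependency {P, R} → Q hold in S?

No

(P=gray, R=63): rows 1, 2, 4, 7 → Q = 257, 257, 257, 257 ✓
(P=gold, R=69): rows 3, 8 → Q takes values {253, 254} — violation
(P=gold, R=63): rows 5, 6 → Q = 247, 247 ✓
Two rows agree on {P, R} but differ on Q, so {P, R} → Q does not hold.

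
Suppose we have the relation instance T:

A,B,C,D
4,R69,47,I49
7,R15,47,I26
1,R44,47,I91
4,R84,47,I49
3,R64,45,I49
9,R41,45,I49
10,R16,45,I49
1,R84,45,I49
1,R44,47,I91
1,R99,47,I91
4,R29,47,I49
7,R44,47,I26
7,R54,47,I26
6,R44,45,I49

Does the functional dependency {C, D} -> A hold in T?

No

(C=47, D=I49): 3 rows → A = 4, 4, 4 ✓
(C=47, D=I26): 3 rows → A = 7, 7, 7 ✓
(C=47, D=I91): 3 rows → A = 1, 1, 1 ✓
(C=45, D=I49): 5 rows → A takes values {3, 9, 10, 1, 6} — violation
Two rows agree on {C, D} but differ on A, so {C, D} -> A does not hold.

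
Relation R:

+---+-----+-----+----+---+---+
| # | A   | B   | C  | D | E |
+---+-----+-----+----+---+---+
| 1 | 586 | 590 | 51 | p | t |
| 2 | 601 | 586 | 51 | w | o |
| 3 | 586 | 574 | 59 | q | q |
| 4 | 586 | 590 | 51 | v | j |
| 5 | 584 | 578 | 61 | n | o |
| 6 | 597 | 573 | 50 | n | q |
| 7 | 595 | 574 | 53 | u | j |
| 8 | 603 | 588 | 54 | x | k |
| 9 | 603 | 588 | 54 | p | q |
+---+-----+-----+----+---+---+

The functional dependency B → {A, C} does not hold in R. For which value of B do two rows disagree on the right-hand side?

574

B=590: rows 1, 4 → {A,C} = (586, 51), (586, 51) ✓
B=586: row 2 → {A,C} = (601, 51) ✓
B=574: rows 3, 7 → {A,C} takes values {(586, 59), (595, 53)} — violation
B=578: row 5 → {A,C} = (584, 61) ✓
B=573: row 6 → {A,C} = (597, 50) ✓
B=588: rows 8, 9 → {A,C} = (603, 54), (603, 54) ✓
The only B value with inconsistent RHS is B=574.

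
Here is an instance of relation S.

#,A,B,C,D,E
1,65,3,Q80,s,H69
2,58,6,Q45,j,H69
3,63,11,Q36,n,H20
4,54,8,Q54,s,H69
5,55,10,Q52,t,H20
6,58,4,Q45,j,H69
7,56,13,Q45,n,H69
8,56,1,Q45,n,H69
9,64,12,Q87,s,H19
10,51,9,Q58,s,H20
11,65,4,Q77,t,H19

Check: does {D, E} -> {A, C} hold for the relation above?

(D=s, E=H69): rows 1, 4 → {A,C} takes values {(65, Q80), (54, Q54)} — violation
(D=j, E=H69): rows 2, 6 → {A,C} = (58, Q45), (58, Q45) ✓
(D=n, E=H20): row 3 → {A,C} = (63, Q36) ✓
(D=t, E=H20): row 5 → {A,C} = (55, Q52) ✓
(D=n, E=H69): rows 7, 8 → {A,C} = (56, Q45), (56, Q45) ✓
(D=s, E=H19): row 9 → {A,C} = (64, Q87) ✓
(D=s, E=H20): row 10 → {A,C} = (51, Q58) ✓
(D=t, E=H19): row 11 → {A,C} = (65, Q77) ✓
Two rows agree on {D, E} but differ on {A, C}, so {D, E} -> {A, C} does not hold.

No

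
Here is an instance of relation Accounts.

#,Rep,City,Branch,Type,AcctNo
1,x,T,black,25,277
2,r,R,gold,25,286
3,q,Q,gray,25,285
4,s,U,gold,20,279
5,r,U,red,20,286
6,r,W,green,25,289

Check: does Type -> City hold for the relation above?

No

Type=25: rows 1, 2, 3, 6 → City takes values {T, R, Q, W} — violation
Type=20: rows 4, 5 → City = U, U ✓
Two rows agree on Type but differ on City, so Type -> City does not hold.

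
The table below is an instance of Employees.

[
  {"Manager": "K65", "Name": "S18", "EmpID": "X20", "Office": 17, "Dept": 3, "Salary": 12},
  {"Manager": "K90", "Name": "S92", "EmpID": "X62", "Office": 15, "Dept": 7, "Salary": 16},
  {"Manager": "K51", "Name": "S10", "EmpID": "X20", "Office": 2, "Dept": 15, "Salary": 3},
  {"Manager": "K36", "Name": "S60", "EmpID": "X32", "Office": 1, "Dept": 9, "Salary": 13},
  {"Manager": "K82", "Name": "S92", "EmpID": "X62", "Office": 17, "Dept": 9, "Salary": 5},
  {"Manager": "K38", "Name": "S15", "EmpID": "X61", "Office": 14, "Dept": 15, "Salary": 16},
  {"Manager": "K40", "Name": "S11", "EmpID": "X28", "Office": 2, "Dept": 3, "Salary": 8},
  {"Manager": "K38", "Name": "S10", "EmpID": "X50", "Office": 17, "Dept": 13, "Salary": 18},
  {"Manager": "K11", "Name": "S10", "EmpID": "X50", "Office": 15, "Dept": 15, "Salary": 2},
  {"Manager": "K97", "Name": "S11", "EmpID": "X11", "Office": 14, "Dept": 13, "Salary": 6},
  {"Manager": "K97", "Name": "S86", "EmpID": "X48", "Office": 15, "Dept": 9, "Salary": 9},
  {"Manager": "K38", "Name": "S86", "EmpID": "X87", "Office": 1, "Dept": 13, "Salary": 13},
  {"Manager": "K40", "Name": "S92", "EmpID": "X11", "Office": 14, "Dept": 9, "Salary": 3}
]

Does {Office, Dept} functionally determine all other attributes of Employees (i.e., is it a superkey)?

Yes

All 13 rows have distinct {Office, Dept} values, so {Office, Dept} → (all attributes) holds and {Office, Dept} is a superkey.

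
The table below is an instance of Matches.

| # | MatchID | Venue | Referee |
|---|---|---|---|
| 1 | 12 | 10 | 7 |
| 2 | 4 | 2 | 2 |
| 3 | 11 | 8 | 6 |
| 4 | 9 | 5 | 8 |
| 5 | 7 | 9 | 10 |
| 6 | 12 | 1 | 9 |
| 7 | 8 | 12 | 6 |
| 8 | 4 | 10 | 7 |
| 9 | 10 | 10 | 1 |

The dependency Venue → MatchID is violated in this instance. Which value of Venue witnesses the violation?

10

Venue=10: rows 1, 8, 9 → MatchID takes values {12, 4, 10} — violation
Venue=2: row 2 → MatchID = 4 ✓
Venue=8: row 3 → MatchID = 11 ✓
Venue=5: row 4 → MatchID = 9 ✓
Venue=9: row 5 → MatchID = 7 ✓
Venue=1: row 6 → MatchID = 12 ✓
Venue=12: row 7 → MatchID = 8 ✓
The only Venue value with inconsistent MatchID is Venue=10.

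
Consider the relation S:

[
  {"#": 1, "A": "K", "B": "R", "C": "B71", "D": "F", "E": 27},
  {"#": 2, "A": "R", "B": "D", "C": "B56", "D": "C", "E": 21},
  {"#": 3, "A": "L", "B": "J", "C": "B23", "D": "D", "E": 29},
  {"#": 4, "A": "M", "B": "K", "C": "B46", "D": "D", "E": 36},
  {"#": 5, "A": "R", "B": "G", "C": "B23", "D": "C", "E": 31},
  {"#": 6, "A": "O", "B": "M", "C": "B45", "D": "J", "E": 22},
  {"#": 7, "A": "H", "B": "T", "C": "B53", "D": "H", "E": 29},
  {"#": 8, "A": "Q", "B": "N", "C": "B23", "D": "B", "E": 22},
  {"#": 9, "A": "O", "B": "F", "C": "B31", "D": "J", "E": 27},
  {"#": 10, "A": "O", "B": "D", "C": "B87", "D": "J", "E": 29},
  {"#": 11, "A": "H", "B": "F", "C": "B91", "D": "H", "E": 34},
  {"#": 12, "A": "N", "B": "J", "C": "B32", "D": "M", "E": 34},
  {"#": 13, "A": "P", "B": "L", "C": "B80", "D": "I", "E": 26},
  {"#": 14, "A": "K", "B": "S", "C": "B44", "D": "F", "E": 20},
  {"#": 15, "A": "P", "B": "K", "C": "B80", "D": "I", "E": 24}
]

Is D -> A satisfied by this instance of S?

D=F: rows 1, 14 → A = K, K ✓
D=C: rows 2, 5 → A = R, R ✓
D=D: rows 3, 4 → A takes values {L, M} — violation
D=J: rows 6, 9, 10 → A = O, O, O ✓
D=H: rows 7, 11 → A = H, H ✓
D=B: row 8 → A = Q ✓
D=M: row 12 → A = N ✓
D=I: rows 13, 15 → A = P, P ✓
Two rows agree on D but differ on A, so D -> A does not hold.

No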